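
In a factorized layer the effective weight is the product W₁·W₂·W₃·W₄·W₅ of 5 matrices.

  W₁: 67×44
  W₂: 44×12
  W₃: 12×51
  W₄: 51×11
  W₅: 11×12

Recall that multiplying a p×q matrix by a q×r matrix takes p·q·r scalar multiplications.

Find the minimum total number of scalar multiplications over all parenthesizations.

Adjacent pairs: W₁W₂ = 67·44·12 = 35376; W₂W₃ = 44·12·51 = 26928; W₃W₄ = 12·51·11 = 6732; W₄W₅ = 51·11·12 = 6732.
Length 3: W₁..W₃: k=1: 0+26928+67·44·51=177276; k=2: 35376+0+67·12·51=76380 → min 76380 | W₂..W₄: k=2: 0+6732+44·12·11=12540; k=3: 26928+0+44·51·11=51612 → min 12540 | W₃..W₅: k=3: 0+6732+12·51·12=14076; k=4: 6732+0+12·11·12=8316 → min 8316.
Length 4: W₁..W₄: k=1: 0+12540+67·44·11=44968; k=2: 35376+6732+67·12·11=50952; k=3: 76380+0+67·51·11=113967 → min 44968 | W₂..W₅: k=2: 0+8316+44·12·12=14652; k=3: 26928+6732+44·51·12=60588; k=4: 12540+0+44·11·12=18348 → min 14652.
Length 5: W₁..W₅: k=1: 0+14652+67·44·12=50028; k=2: 35376+8316+67·12·12=53340; k=3: 76380+6732+67·51·12=124116; k=4: 44968+0+67·11·12=53812 → min 50028.
Optimal order: (W₁·(W₂·((W₃·W₄)·W₅))) with cost 50028.

50028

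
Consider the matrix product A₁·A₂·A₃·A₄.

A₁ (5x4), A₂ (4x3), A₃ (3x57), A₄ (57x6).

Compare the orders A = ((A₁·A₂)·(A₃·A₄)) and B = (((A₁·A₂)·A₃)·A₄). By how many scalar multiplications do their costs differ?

Order A = ((A₁·A₂)·(A₃·A₄)): (A₁·A₂): 5×4 by 4×3 → 5×3, cost 5·4·3 = 60; (A₃·A₄): 3×57 by 57×6 → 3×6, cost 3·57·6 = 1026; ((A₁·A₂)·(A₃·A₄)): 5×3 by 3×6 → 5×6, cost 5·3·6 = 90; cumulative 1176. Total 1176.
Order B = (((A₁·A₂)·A₃)·A₄): (A₁·A₂): 5×4 by 4×3 → 5×3, cost 5·4·3 = 60; ((A₁·A₂)·A₃): 5×3 by 3×57 → 5×57, cost 5·3·57 = 855; cumulative 915; (((A₁·A₂)·A₃)·A₄): 5×57 by 57×6 → 5×6, cost 5·57·6 = 1710; cumulative 2625. Total 2625.
Difference: |1176 − 2625| = 1449.

1449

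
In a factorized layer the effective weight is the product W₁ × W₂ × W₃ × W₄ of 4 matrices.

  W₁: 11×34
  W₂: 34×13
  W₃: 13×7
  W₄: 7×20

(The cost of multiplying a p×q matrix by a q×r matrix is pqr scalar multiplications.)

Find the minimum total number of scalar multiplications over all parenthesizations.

7252

Adjacent pairs: W₁W₂ = 11·34·13 = 4862; W₂W₃ = 34·13·7 = 3094; W₃W₄ = 13·7·20 = 1820.
Length 3: W₁..W₃: k=1: 0+3094+11·34·7=5712; k=2: 4862+0+11·13·7=5863 → min 5712 | W₂..W₄: k=2: 0+1820+34·13·20=10660; k=3: 3094+0+34·7·20=7854 → min 7854.
Length 4: W₁..W₄: k=1: 0+7854+11·34·20=15334; k=2: 4862+1820+11·13·20=9542; k=3: 5712+0+11·7·20=7252 → min 7252.
Optimal order: ((W₁ × (W₂ × W₃)) × W₄) with cost 7252.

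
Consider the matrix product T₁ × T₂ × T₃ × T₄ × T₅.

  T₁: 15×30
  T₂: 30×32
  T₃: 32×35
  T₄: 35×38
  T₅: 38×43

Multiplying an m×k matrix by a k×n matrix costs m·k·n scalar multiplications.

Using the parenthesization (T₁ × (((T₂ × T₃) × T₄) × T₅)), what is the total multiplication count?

(T₂ × T₃): 30×32 by 32×35 → 30×35, cost 30·32·35 = 33600
((T₂ × T₃) × T₄): 30×35 by 35×38 → 30×38, cost 30·35·38 = 39900; cumulative 73500
(((T₂ × T₃) × T₄) × T₅): 30×38 by 38×43 → 30×43, cost 30·38·43 = 49020; cumulative 122520
(T₁ × (((T₂ × T₃) × T₄) × T₅)): 15×30 by 30×43 → 15×43, cost 15·30·43 = 19350; cumulative 141870
Total: 141870 scalar multiplications.

141870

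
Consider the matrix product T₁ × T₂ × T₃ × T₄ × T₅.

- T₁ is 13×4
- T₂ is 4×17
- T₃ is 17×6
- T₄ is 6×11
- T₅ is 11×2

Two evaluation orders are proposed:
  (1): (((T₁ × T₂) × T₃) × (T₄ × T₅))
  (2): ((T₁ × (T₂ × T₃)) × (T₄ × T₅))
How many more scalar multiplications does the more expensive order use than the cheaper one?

Order (1) = (((T₁ × T₂) × T₃) × (T₄ × T₅)): (T₁ × T₂): 13×4 by 4×17 → 13×17, cost 13·4·17 = 884; ((T₁ × T₂) × T₃): 13×17 by 17×6 → 13×6, cost 13·17·6 = 1326; cumulative 2210; (T₄ × T₅): 6×11 by 11×2 → 6×2, cost 6·11·2 = 132; (((T₁ × T₂) × T₃) × (T₄ × T₅)): 13×6 by 6×2 → 13×2, cost 13·6·2 = 156; cumulative 2498. Total 2498.
Order (2) = ((T₁ × (T₂ × T₃)) × (T₄ × T₅)): (T₂ × T₃): 4×17 by 17×6 → 4×6, cost 4·17·6 = 408; (T₁ × (T₂ × T₃)): 13×4 by 4×6 → 13×6, cost 13·4·6 = 312; cumulative 720; (T₄ × T₅): 6×11 by 11×2 → 6×2, cost 6·11·2 = 132; ((T₁ × (T₂ × T₃)) × (T₄ × T₅)): 13×6 by 6×2 → 13×2, cost 13·6·2 = 156; cumulative 1008. Total 1008.
Difference: |2498 − 1008| = 1490.

1490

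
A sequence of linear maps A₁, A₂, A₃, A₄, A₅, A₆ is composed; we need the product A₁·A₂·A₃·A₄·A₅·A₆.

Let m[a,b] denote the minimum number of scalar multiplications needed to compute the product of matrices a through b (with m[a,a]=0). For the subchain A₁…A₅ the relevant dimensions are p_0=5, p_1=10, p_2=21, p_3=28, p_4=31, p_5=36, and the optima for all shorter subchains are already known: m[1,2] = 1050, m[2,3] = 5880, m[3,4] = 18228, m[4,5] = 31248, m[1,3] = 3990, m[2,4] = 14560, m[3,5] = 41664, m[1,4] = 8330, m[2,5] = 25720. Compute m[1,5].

m[1,5] = min over k∈[1,4] of m[1,k]+m[k+1,5]+p_{0}·p_k·p_{5}.
k=1: 0 + 25720 + 5·10·36 = 27520; k=2: 1050 + 41664 + 5·21·36 = 46494; k=3: 3990 + 31248 + 5·28·36 = 40278; k=4: 8330 + 0 + 5·31·36 = 13910.
Minimum: 13910 at k=4.

13910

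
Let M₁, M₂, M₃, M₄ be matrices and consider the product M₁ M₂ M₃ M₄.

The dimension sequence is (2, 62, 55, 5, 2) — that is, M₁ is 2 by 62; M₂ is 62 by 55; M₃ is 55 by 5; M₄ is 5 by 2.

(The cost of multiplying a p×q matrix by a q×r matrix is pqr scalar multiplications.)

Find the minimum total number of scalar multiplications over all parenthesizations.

Adjacent pairs: M₁M₂ = 2·62·55 = 6820; M₂M₃ = 62·55·5 = 17050; M₃M₄ = 55·5·2 = 550.
Length 3: M₁..M₃: k=1: 0+17050+2·62·5=17670; k=2: 6820+0+2·55·5=7370 → min 7370 | M₂..M₄: k=2: 0+550+62·55·2=7370; k=3: 17050+0+62·5·2=17670 → min 7370.
Length 4: M₁..M₄: k=1: 0+7370+2·62·2=7618; k=2: 6820+550+2·55·2=7590; k=3: 7370+0+2·5·2=7390 → min 7390.
Optimal order: (((M₁ M₂) M₃) M₄) with cost 7390.

7390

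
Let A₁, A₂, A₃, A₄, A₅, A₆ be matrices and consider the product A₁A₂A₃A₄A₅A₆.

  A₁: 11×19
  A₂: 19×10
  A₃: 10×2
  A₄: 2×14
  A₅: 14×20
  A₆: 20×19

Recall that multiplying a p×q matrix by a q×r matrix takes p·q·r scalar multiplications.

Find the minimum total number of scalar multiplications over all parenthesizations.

2536

Adjacent pairs: A₁A₂ = 11·19·10 = 2090; A₂A₃ = 19·10·2 = 380; A₃A₄ = 10·2·14 = 280; A₄A₅ = 2·14·20 = 560; A₅A₆ = 14·20·19 = 5320.
Length 3: A₁..A₃: k=1: 0+380+11·19·2=798; k=2: 2090+0+11·10·2=2310 → min 798 | A₂..A₄: k=2: 0+280+19·10·14=2940; k=3: 380+0+19·2·14=912 → min 912 | A₃..A₅: k=3: 0+560+10·2·20=960; k=4: 280+0+10·14·20=3080 → min 960 | A₄..A₆: k=4: 0+5320+2·14·19=5852; k=5: 560+0+2·20·19=1320 → min 1320.
Length 4: A₁..A₄: k=1: 0+912+11·19·14=3838; k=2: 2090+280+11·10·14=3910; k=3: 798+0+11·2·14=1106 → min 1106 | A₂..A₅: k=2: 0+960+19·10·20=4760; k=3: 380+560+19·2·20=1700; k=4: 912+0+19·14·20=6232 → min 1700 | A₃..A₆: k=3: 0+1320+10·2·19=1700; k=4: 280+5320+10·14·19=8260; k=5: 960+0+10·20·19=4760 → min 1700.
Length 5: A₁..A₅: k=1: 0+1700+11·19·20=5880; k=2: 2090+960+11·10·20=5250; k=3: 798+560+11·2·20=1798; k=4: 1106+0+11·14·20=4186 → min 1798 | A₂..A₆: k=2: 0+1700+19·10·19=5310; k=3: 380+1320+19·2·19=2422; k=4: 912+5320+19·14·19=11286; k=5: 1700+0+19·20·19=8920 → min 2422.
Length 6: A₁..A₆: k=1: 0+2422+11·19·19=6393; k=2: 2090+1700+11·10·19=5880; k=3: 798+1320+11·2·19=2536; k=4: 1106+5320+11·14·19=9352; k=5: 1798+0+11·20·19=5978 → min 2536.
Optimal order: ((A₁(A₂A₃))((A₄A₅)A₆)) with cost 2536.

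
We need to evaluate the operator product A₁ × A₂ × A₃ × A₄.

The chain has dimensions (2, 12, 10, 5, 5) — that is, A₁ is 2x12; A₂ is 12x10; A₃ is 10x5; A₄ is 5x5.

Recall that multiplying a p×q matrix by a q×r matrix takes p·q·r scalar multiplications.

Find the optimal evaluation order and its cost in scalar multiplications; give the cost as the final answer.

390

Adjacent pairs: A₁A₂ = 2·12·10 = 240; A₂A₃ = 12·10·5 = 600; A₃A₄ = 10·5·5 = 250.
Length 3: A₁..A₃: k=1: 0+600+2·12·5=720; k=2: 240+0+2·10·5=340 → min 340 | A₂..A₄: k=2: 0+250+12·10·5=850; k=3: 600+0+12·5·5=900 → min 850.
Length 4: A₁..A₄: k=1: 0+850+2·12·5=970; k=2: 240+250+2·10·5=590; k=3: 340+0+2·5·5=390 → min 390.
Optimal parenthesization: (((A₁ × A₂) × A₃) × A₄) with cost 390.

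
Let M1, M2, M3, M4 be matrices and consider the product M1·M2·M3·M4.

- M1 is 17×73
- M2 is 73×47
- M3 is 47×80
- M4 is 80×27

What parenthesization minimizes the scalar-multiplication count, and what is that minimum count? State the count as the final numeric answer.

Adjacent pairs: M1M2 = 17·73·47 = 58327; M2M3 = 73·47·80 = 274480; M3M4 = 47·80·27 = 101520.
Length 3: M1..M3: k=1: 0+274480+17·73·80=373760; k=2: 58327+0+17·47·80=122247 → min 122247 | M2..M4: k=2: 0+101520+73·47·27=194157; k=3: 274480+0+73·80·27=432160 → min 194157.
Length 4: M1..M4: k=1: 0+194157+17·73·27=227664; k=2: 58327+101520+17·47·27=181420; k=3: 122247+0+17·80·27=158967 → min 158967.
Optimal parenthesization: (((M1·M2)·M3)·M4) with cost 158967.

158967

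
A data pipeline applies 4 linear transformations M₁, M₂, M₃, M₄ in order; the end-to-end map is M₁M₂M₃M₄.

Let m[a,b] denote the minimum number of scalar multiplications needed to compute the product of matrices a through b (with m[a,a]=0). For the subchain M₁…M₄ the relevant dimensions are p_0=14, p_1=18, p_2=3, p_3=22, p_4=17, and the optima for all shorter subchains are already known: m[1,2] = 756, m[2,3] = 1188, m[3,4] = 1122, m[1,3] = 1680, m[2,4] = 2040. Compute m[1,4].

2592

m[1,4] = min over k∈[1,3] of m[1,k]+m[k+1,4]+p_{0}·p_k·p_{4}.
k=1: 0 + 2040 + 14·18·17 = 6324; k=2: 756 + 1122 + 14·3·17 = 2592; k=3: 1680 + 0 + 14·22·17 = 6916.
Minimum: 2592 at k=2.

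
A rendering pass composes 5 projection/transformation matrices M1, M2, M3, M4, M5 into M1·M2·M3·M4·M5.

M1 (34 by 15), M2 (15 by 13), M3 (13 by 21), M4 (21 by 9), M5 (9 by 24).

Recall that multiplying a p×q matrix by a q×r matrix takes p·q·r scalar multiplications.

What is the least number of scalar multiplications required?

16146

Adjacent pairs: M1M2 = 34·15·13 = 6630; M2M3 = 15·13·21 = 4095; M3M4 = 13·21·9 = 2457; M4M5 = 21·9·24 = 4536.
Length 3: M1..M3: k=1: 0+4095+34·15·21=14805; k=2: 6630+0+34·13·21=15912 → min 14805 | M2..M4: k=2: 0+2457+15·13·9=4212; k=3: 4095+0+15·21·9=6930 → min 4212 | M3..M5: k=3: 0+4536+13·21·24=11088; k=4: 2457+0+13·9·24=5265 → min 5265.
Length 4: M1..M4: k=1: 0+4212+34·15·9=8802; k=2: 6630+2457+34·13·9=13065; k=3: 14805+0+34·21·9=21231 → min 8802 | M2..M5: k=2: 0+5265+15·13·24=9945; k=3: 4095+4536+15·21·24=16191; k=4: 4212+0+15·9·24=7452 → min 7452.
Length 5: M1..M5: k=1: 0+7452+34·15·24=19692; k=2: 6630+5265+34·13·24=22503; k=3: 14805+4536+34·21·24=36477; k=4: 8802+0+34·9·24=16146 → min 16146.
Optimal order: ((M1·(M2·(M3·M4)))·M5) with cost 16146.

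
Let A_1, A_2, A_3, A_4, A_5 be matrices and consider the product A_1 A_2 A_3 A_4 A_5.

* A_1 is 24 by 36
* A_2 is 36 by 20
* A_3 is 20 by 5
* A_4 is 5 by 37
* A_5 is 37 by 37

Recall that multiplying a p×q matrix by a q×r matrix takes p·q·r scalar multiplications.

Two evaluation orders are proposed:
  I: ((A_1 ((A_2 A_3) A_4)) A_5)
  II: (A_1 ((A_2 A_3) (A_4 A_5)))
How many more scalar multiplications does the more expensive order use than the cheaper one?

26011

Order I = ((A_1 ((A_2 A_3) A_4)) A_5): (A_2 A_3): 36×20 by 20×5 → 36×5, cost 36·20·5 = 3600; ((A_2 A_3) A_4): 36×5 by 5×37 → 36×37, cost 36·5·37 = 6660; cumulative 10260; (A_1 ((A_2 A_3) A_4)): 24×36 by 36×37 → 24×37, cost 24·36·37 = 31968; cumulative 42228; ((A_1 ((A_2 A_3) A_4)) A_5): 24×37 by 37×37 → 24×37, cost 24·37·37 = 32856; cumulative 75084. Total 75084.
Order II = (A_1 ((A_2 A_3) (A_4 A_5))): (A_2 A_3): 36×20 by 20×5 → 36×5, cost 36·20·5 = 3600; (A_4 A_5): 5×37 by 37×37 → 5×37, cost 5·37·37 = 6845; ((A_2 A_3) (A_4 A_5)): 36×5 by 5×37 → 36×37, cost 36·5·37 = 6660; cumulative 17105; (A_1 ((A_2 A_3) (A_4 A_5))): 24×36 by 36×37 → 24×37, cost 24·36·37 = 31968; cumulative 49073. Total 49073.
Difference: |75084 − 49073| = 26011.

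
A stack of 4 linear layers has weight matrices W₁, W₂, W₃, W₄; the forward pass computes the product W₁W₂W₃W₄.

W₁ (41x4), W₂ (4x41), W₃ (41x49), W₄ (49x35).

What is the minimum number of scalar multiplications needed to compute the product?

20636

Adjacent pairs: W₁W₂ = 41·4·41 = 6724; W₂W₃ = 4·41·49 = 8036; W₃W₄ = 41·49·35 = 70315.
Length 3: W₁..W₃: k=1: 0+8036+41·4·49=16072; k=2: 6724+0+41·41·49=89093 → min 16072 | W₂..W₄: k=2: 0+70315+4·41·35=76055; k=3: 8036+0+4·49·35=14896 → min 14896.
Length 4: W₁..W₄: k=1: 0+14896+41·4·35=20636; k=2: 6724+70315+41·41·35=135874; k=3: 16072+0+41·49·35=86387 → min 20636.
Optimal order: (W₁((W₂W₃)W₄)) with cost 20636.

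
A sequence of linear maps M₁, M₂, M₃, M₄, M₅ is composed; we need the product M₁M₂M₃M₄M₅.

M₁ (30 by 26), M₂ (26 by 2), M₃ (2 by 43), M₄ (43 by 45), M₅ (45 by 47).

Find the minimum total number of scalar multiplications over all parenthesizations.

12480

Adjacent pairs: M₁M₂ = 30·26·2 = 1560; M₂M₃ = 26·2·43 = 2236; M₃M₄ = 2·43·45 = 3870; M₄M₅ = 43·45·47 = 90945.
Length 3: M₁..M₃: k=1: 0+2236+30·26·43=35776; k=2: 1560+0+30·2·43=4140 → min 4140 | M₂..M₄: k=2: 0+3870+26·2·45=6210; k=3: 2236+0+26·43·45=52546 → min 6210 | M₃..M₅: k=3: 0+90945+2·43·47=94987; k=4: 3870+0+2·45·47=8100 → min 8100.
Length 4: M₁..M₄: k=1: 0+6210+30·26·45=41310; k=2: 1560+3870+30·2·45=8130; k=3: 4140+0+30·43·45=62190 → min 8130 | M₂..M₅: k=2: 0+8100+26·2·47=10544; k=3: 2236+90945+26·43·47=145727; k=4: 6210+0+26·45·47=61200 → min 10544.
Length 5: M₁..M₅: k=1: 0+10544+30·26·47=47204; k=2: 1560+8100+30·2·47=12480; k=3: 4140+90945+30·43·47=155715; k=4: 8130+0+30·45·47=71580 → min 12480.
Optimal order: ((M₁M₂)((M₃M₄)M₅)) with cost 12480.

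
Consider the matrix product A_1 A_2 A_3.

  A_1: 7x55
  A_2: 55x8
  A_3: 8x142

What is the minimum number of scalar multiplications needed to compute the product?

Order (A_1 (A_2 A_3)): (A_2 A_3): 55×8 by 8×142 → 55×142, cost 55·8·142 = 62480; (A_1 (A_2 A_3)): 7×55 by 55×142 → 7×142, cost 7·55·142 = 54670; cumulative 117150. Total 117150.
Order ((A_1 A_2) A_3): (A_1 A_2): 7×55 by 55×8 → 7×8, cost 7·55·8 = 3080; ((A_1 A_2) A_3): 7×8 by 8×142 → 7×142, cost 7·8·142 = 7952; cumulative 11032. Total 11032.
Minimum: 11032.

11032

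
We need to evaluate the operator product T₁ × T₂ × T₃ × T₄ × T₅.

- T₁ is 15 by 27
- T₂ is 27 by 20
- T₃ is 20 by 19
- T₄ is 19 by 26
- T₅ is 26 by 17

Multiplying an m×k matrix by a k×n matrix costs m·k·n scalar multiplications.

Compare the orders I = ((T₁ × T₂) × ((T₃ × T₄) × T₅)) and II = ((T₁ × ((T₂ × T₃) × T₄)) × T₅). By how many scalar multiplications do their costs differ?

Order I = ((T₁ × T₂) × ((T₃ × T₄) × T₅)): (T₁ × T₂): 15×27 by 27×20 → 15×20, cost 15·27·20 = 8100; (T₃ × T₄): 20×19 by 19×26 → 20×26, cost 20·19·26 = 9880; ((T₃ × T₄) × T₅): 20×26 by 26×17 → 20×17, cost 20·26·17 = 8840; cumulative 18720; ((T₁ × T₂) × ((T₃ × T₄) × T₅)): 15×20 by 20×17 → 15×17, cost 15·20·17 = 5100; cumulative 31920. Total 31920.
Order II = ((T₁ × ((T₂ × T₃) × T₄)) × T₅): (T₂ × T₃): 27×20 by 20×19 → 27×19, cost 27·20·19 = 10260; ((T₂ × T₃) × T₄): 27×19 by 19×26 → 27×26, cost 27·19·26 = 13338; cumulative 23598; (T₁ × ((T₂ × T₃) × T₄)): 15×27 by 27×26 → 15×26, cost 15·27·26 = 10530; cumulative 34128; ((T₁ × ((T₂ × T₃) × T₄)) × T₅): 15×26 by 26×17 → 15×17, cost 15·26·17 = 6630; cumulative 40758. Total 40758.
Difference: |31920 − 40758| = 8838.

8838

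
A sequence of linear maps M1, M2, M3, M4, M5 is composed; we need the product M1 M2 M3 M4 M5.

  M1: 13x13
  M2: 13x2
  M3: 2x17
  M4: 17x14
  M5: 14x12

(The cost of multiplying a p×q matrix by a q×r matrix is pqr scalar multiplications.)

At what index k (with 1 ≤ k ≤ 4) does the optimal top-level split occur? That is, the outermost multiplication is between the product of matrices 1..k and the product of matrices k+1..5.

2

Adjacent pairs: M1M2 = 13·13·2 = 338; M2M3 = 13·2·17 = 442; M3M4 = 2·17·14 = 476; M4M5 = 17·14·12 = 2856.
Length 3: M1..M3: k=1: 0+442+13·13·17=3315; k=2: 338+0+13·2·17=780 → min 780 | M2..M4: k=2: 0+476+13·2·14=840; k=3: 442+0+13·17·14=3536 → min 840 | M3..M5: k=3: 0+2856+2·17·12=3264; k=4: 476+0+2·14·12=812 → min 812.
Length 4: M1..M4: k=1: 0+840+13·13·14=3206; k=2: 338+476+13·2·14=1178; k=3: 780+0+13·17·14=3874 → min 1178 | M2..M5: k=2: 0+812+13·2·12=1124; k=3: 442+2856+13·17·12=5950; k=4: 840+0+13·14·12=3024 → min 1124.
Top-level splits: k=1: (M1..M1)·(M2..M5) → 0+1124+13·13·12 = 3152; k=2: (M1..M2)·(M3..M5) → 338+812+13·2·12 = 1462; k=3: (M1..M3)·(M4..M5) → 780+2856+13·17·12 = 6288; k=4: (M1..M4)·(M5..M5) → 1178+0+13·14·12 = 3362.
Best split is after M2, i.e. k = 2.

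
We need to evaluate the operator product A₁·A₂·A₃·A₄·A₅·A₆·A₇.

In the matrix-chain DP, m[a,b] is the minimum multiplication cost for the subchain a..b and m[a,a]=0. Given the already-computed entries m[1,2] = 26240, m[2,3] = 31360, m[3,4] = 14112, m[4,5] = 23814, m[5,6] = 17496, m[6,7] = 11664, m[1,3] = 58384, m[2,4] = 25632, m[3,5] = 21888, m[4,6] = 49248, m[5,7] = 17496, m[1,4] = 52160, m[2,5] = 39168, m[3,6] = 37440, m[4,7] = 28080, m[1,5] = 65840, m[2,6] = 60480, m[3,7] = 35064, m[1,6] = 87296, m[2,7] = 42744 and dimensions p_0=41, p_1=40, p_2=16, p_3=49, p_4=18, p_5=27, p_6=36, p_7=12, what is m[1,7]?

m[1,7] = min over k∈[1,6] of m[1,k]+m[k+1,7]+p_{0}·p_k·p_{7}.
k=1: 0 + 42744 + 41·40·12 = 62424; k=2: 26240 + 35064 + 41·16·12 = 69176; k=3: 58384 + 28080 + 41·49·12 = 110572; k=4: 52160 + 17496 + 41·18·12 = 78512; k=5: 65840 + 11664 + 41·27·12 = 90788; k=6: 87296 + 0 + 41·36·12 = 105008.
Minimum: 62424 at k=1.

62424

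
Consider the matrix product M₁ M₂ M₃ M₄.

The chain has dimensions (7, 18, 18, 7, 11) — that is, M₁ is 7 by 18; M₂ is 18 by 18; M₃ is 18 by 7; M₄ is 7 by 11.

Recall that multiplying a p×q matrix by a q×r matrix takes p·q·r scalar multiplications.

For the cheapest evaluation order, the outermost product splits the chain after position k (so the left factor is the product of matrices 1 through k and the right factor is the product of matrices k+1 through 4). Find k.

3

Adjacent pairs: M₁M₂ = 7·18·18 = 2268; M₂M₃ = 18·18·7 = 2268; M₃M₄ = 18·7·11 = 1386.
Length 3: M₁..M₃: k=1: 0+2268+7·18·7=3150; k=2: 2268+0+7·18·7=3150 → min 3150 | M₂..M₄: k=2: 0+1386+18·18·11=4950; k=3: 2268+0+18·7·11=3654 → min 3654.
Top-level splits: k=1: (M₁..M₁)·(M₂..M₄) → 0+3654+7·18·11 = 5040; k=2: (M₁..M₂)·(M₃..M₄) → 2268+1386+7·18·11 = 5040; k=3: (M₁..M₃)·(M₄..M₄) → 3150+0+7·7·11 = 3689.
Best split is after M₃, i.e. k = 3.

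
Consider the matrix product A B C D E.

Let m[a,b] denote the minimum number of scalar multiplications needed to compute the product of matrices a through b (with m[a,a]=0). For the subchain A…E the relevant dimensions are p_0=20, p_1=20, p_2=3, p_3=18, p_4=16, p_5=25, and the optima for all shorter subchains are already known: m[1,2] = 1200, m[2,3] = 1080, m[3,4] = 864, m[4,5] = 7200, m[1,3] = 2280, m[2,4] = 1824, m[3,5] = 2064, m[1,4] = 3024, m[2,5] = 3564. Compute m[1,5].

4764

m[1,5] = min over k∈[1,4] of m[1,k]+m[k+1,5]+p_{0}·p_k·p_{5}.
k=1: 0 + 3564 + 20·20·25 = 13564; k=2: 1200 + 2064 + 20·3·25 = 4764; k=3: 2280 + 7200 + 20·18·25 = 18480; k=4: 3024 + 0 + 20·16·25 = 11024.
Minimum: 4764 at k=2.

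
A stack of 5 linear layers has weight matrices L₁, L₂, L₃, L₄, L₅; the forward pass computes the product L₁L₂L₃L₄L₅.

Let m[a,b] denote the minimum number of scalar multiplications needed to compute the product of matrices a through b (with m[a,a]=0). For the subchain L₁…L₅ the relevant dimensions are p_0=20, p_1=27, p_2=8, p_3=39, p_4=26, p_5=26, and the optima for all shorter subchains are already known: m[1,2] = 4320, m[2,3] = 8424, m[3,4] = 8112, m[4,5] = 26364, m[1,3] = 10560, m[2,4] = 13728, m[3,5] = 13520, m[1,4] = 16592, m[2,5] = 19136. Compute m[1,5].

m[1,5] = min over k∈[1,4] of m[1,k]+m[k+1,5]+p_{0}·p_k·p_{5}.
k=1: 0 + 19136 + 20·27·26 = 33176; k=2: 4320 + 13520 + 20·8·26 = 22000; k=3: 10560 + 26364 + 20·39·26 = 57204; k=4: 16592 + 0 + 20·26·26 = 30112.
Minimum: 22000 at k=2.

22000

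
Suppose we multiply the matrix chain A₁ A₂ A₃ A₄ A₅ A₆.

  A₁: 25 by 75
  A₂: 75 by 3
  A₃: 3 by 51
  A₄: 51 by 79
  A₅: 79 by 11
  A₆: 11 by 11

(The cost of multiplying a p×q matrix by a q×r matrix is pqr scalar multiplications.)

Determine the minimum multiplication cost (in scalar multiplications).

Adjacent pairs: A₁A₂ = 25·75·3 = 5625; A₂A₃ = 75·3·51 = 11475; A₃A₄ = 3·51·79 = 12087; A₄A₅ = 51·79·11 = 44319; A₅A₆ = 79·11·11 = 9559.
Length 3: A₁..A₃: k=1: 0+11475+25·75·51=107100; k=2: 5625+0+25·3·51=9450 → min 9450 | A₂..A₄: k=2: 0+12087+75·3·79=29862; k=3: 11475+0+75·51·79=313650 → min 29862 | A₃..A₅: k=3: 0+44319+3·51·11=46002; k=4: 12087+0+3·79·11=14694 → min 14694 | A₄..A₆: k=4: 0+9559+51·79·11=53878; k=5: 44319+0+51·11·11=50490 → min 50490.
Length 4: A₁..A₄: k=1: 0+29862+25·75·79=177987; k=2: 5625+12087+25·3·79=23637; k=3: 9450+0+25·51·79=110175 → min 23637 | A₂..A₅: k=2: 0+14694+75·3·11=17169; k=3: 11475+44319+75·51·11=97869; k=4: 29862+0+75·79·11=95037 → min 17169 | A₃..A₆: k=3: 0+50490+3·51·11=52173; k=4: 12087+9559+3·79·11=24253; k=5: 14694+0+3·11·11=15057 → min 15057.
Length 5: A₁..A₅: k=1: 0+17169+25·75·11=37794; k=2: 5625+14694+25·3·11=21144; k=3: 9450+44319+25·51·11=67794; k=4: 23637+0+25·79·11=45362 → min 21144 | A₂..A₆: k=2: 0+15057+75·3·11=17532; k=3: 11475+50490+75·51·11=104040; k=4: 29862+9559+75·79·11=104596; k=5: 17169+0+75·11·11=26244 → min 17532.
Length 6: A₁..A₆: k=1: 0+17532+25·75·11=38157; k=2: 5625+15057+25·3·11=21507; k=3: 9450+50490+25·51·11=73965; k=4: 23637+9559+25·79·11=54921; k=5: 21144+0+25·11·11=24169 → min 21507.
Optimal order: ((A₁ A₂) (((A₃ A₄) A₅) A₆)) with cost 21507.

21507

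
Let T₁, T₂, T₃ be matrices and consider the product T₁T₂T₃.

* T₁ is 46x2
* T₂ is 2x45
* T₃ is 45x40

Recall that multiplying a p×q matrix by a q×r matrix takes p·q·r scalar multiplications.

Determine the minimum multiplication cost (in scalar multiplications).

Order (T₁(T₂T₃)): (T₂T₃): 2×45 by 45×40 → 2×40, cost 2·45·40 = 3600; (T₁(T₂T₃)): 46×2 by 2×40 → 46×40, cost 46·2·40 = 3680; cumulative 7280. Total 7280.
Order ((T₁T₂)T₃): (T₁T₂): 46×2 by 2×45 → 46×45, cost 46·2·45 = 4140; ((T₁T₂)T₃): 46×45 by 45×40 → 46×40, cost 46·45·40 = 82800; cumulative 86940. Total 86940.
Minimum: 7280.

7280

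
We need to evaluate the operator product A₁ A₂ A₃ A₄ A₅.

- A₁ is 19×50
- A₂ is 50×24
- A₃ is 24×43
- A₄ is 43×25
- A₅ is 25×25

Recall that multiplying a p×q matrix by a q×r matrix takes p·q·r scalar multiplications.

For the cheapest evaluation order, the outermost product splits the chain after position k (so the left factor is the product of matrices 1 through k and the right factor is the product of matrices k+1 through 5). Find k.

Adjacent pairs: A₁A₂ = 19·50·24 = 22800; A₂A₃ = 50·24·43 = 51600; A₃A₄ = 24·43·25 = 25800; A₄A₅ = 43·25·25 = 26875.
Length 3: A₁..A₃: k=1: 0+51600+19·50·43=92450; k=2: 22800+0+19·24·43=42408 → min 42408 | A₂..A₄: k=2: 0+25800+50·24·25=55800; k=3: 51600+0+50·43·25=105350 → min 55800 | A₃..A₅: k=3: 0+26875+24·43·25=52675; k=4: 25800+0+24·25·25=40800 → min 40800.
Length 4: A₁..A₄: k=1: 0+55800+19·50·25=79550; k=2: 22800+25800+19·24·25=60000; k=3: 42408+0+19·43·25=62833 → min 60000 | A₂..A₅: k=2: 0+40800+50·24·25=70800; k=3: 51600+26875+50·43·25=132225; k=4: 55800+0+50·25·25=87050 → min 70800.
Top-level splits: k=1: (A₁..A₁)·(A₂..A₅) → 0+70800+19·50·25 = 94550; k=2: (A₁..A₂)·(A₃..A₅) → 22800+40800+19·24·25 = 75000; k=3: (A₁..A₃)·(A₄..A₅) → 42408+26875+19·43·25 = 89708; k=4: (A₁..A₄)·(A₅..A₅) → 60000+0+19·25·25 = 71875.
Best split is after A₄, i.e. k = 4.

4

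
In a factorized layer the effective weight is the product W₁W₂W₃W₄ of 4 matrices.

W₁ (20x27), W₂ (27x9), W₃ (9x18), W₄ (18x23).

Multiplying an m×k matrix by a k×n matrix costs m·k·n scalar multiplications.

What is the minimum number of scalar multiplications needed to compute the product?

12726

Adjacent pairs: W₁W₂ = 20·27·9 = 4860; W₂W₃ = 27·9·18 = 4374; W₃W₄ = 9·18·23 = 3726.
Length 3: W₁..W₃: k=1: 0+4374+20·27·18=14094; k=2: 4860+0+20·9·18=8100 → min 8100 | W₂..W₄: k=2: 0+3726+27·9·23=9315; k=3: 4374+0+27·18·23=15552 → min 9315.
Length 4: W₁..W₄: k=1: 0+9315+20·27·23=21735; k=2: 4860+3726+20·9·23=12726; k=3: 8100+0+20·18·23=16380 → min 12726.
Optimal order: ((W₁W₂)(W₃W₄)) with cost 12726.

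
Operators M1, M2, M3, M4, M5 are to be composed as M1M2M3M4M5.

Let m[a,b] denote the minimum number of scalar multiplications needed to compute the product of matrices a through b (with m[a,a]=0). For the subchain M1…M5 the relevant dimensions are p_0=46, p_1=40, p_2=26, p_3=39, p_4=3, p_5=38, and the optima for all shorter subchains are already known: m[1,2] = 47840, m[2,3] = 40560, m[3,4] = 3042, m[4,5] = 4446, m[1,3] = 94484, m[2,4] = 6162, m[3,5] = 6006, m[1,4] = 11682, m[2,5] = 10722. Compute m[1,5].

16926

m[1,5] = min over k∈[1,4] of m[1,k]+m[k+1,5]+p_{0}·p_k·p_{5}.
k=1: 0 + 10722 + 46·40·38 = 80642; k=2: 47840 + 6006 + 46·26·38 = 99294; k=3: 94484 + 4446 + 46·39·38 = 167102; k=4: 11682 + 0 + 46·3·38 = 16926.
Minimum: 16926 at k=4.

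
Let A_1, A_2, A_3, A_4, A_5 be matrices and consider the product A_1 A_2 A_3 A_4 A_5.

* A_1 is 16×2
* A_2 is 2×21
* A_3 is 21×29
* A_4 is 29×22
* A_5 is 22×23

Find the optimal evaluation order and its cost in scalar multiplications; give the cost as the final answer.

4242

Adjacent pairs: A_1A_2 = 16·2·21 = 672; A_2A_3 = 2·21·29 = 1218; A_3A_4 = 21·29·22 = 13398; A_4A_5 = 29·22·23 = 14674.
Length 3: A_1..A_3: k=1: 0+1218+16·2·29=2146; k=2: 672+0+16·21·29=10416 → min 2146 | A_2..A_4: k=2: 0+13398+2·21·22=14322; k=3: 1218+0+2·29·22=2494 → min 2494 | A_3..A_5: k=3: 0+14674+21·29·23=28681; k=4: 13398+0+21·22·23=24024 → min 24024.
Length 4: A_1..A_4: k=1: 0+2494+16·2·22=3198; k=2: 672+13398+16·21·22=21462; k=3: 2146+0+16·29·22=12354 → min 3198 | A_2..A_5: k=2: 0+24024+2·21·23=24990; k=3: 1218+14674+2·29·23=17226; k=4: 2494+0+2·22·23=3506 → min 3506.
Length 5: A_1..A_5: k=1: 0+3506+16·2·23=4242; k=2: 672+24024+16·21·23=32424; k=3: 2146+14674+16·29·23=27492; k=4: 3198+0+16·22·23=11294 → min 4242.
Optimal parenthesization: (A_1 (((A_2 A_3) A_4) A_5)) with cost 4242.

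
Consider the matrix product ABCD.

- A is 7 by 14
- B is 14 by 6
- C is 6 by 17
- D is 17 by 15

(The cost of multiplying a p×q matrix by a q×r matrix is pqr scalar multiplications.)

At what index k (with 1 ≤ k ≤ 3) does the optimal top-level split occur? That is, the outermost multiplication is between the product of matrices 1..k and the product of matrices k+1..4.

Adjacent pairs: AB = 7·14·6 = 588; BC = 14·6·17 = 1428; CD = 6·17·15 = 1530.
Length 3: A..C: k=1: 0+1428+7·14·17=3094; k=2: 588+0+7·6·17=1302 → min 1302 | B..D: k=2: 0+1530+14·6·15=2790; k=3: 1428+0+14·17·15=4998 → min 2790.
Top-level splits: k=1: (A..A)·(B..D) → 0+2790+7·14·15 = 4260; k=2: (A..B)·(C..D) → 588+1530+7·6·15 = 2748; k=3: (A..C)·(D..D) → 1302+0+7·17·15 = 3087.
Best split is after B, i.e. k = 2.

2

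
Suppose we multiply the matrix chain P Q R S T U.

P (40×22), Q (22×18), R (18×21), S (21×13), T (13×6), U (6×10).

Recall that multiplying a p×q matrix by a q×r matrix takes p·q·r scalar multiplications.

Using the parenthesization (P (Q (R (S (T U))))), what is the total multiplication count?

(T U): 13×6 by 6×10 → 13×10, cost 13·6·10 = 780
(S (T U)): 21×13 by 13×10 → 21×10, cost 21·13·10 = 2730; cumulative 3510
(R (S (T U))): 18×21 by 21×10 → 18×10, cost 18·21·10 = 3780; cumulative 7290
(Q (R (S (T U)))): 22×18 by 18×10 → 22×10, cost 22·18·10 = 3960; cumulative 11250
(P (Q (R (S (T U))))): 40×22 by 22×10 → 40×10, cost 40·22·10 = 8800; cumulative 20050
Total: 20050 scalar multiplications.

20050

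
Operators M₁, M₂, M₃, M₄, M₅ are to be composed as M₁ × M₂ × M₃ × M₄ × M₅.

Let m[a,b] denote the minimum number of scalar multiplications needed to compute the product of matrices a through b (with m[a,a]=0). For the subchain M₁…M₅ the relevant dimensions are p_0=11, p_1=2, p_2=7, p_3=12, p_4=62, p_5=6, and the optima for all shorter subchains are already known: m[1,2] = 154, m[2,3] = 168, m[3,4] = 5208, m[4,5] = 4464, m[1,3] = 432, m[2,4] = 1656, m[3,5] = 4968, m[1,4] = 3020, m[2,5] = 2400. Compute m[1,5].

m[1,5] = min over k∈[1,4] of m[1,k]+m[k+1,5]+p_{0}·p_k·p_{5}.
k=1: 0 + 2400 + 11·2·6 = 2532; k=2: 154 + 4968 + 11·7·6 = 5584; k=3: 432 + 4464 + 11·12·6 = 5688; k=4: 3020 + 0 + 11·62·6 = 7112.
Minimum: 2532 at k=1.

2532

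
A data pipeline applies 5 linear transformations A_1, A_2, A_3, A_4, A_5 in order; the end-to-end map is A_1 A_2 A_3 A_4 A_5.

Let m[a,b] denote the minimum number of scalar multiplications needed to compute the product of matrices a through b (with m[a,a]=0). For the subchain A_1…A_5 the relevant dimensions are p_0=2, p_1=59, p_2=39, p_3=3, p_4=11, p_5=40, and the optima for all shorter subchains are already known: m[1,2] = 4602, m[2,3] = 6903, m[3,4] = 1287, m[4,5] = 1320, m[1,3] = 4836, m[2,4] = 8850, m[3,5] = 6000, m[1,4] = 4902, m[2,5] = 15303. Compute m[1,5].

m[1,5] = min over k∈[1,4] of m[1,k]+m[k+1,5]+p_{0}·p_k·p_{5}.
k=1: 0 + 15303 + 2·59·40 = 20023; k=2: 4602 + 6000 + 2·39·40 = 13722; k=3: 4836 + 1320 + 2·3·40 = 6396; k=4: 4902 + 0 + 2·11·40 = 5782.
Minimum: 5782 at k=4.

5782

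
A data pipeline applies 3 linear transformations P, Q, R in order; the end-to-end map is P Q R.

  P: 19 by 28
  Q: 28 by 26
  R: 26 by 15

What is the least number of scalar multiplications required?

18900

Order (P (Q R)): (Q R): 28×26 by 26×15 → 28×15, cost 28·26·15 = 10920; (P (Q R)): 19×28 by 28×15 → 19×15, cost 19·28·15 = 7980; cumulative 18900. Total 18900.
Order ((P Q) R): (P Q): 19×28 by 28×26 → 19×26, cost 19·28·26 = 13832; ((P Q) R): 19×26 by 26×15 → 19×15, cost 19·26·15 = 7410; cumulative 21242. Total 21242.
Minimum: 18900.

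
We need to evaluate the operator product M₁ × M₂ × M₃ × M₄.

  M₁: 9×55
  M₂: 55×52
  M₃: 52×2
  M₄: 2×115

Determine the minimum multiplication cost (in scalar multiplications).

Adjacent pairs: M₁M₂ = 9·55·52 = 25740; M₂M₃ = 55·52·2 = 5720; M₃M₄ = 52·2·115 = 11960.
Length 3: M₁..M₃: k=1: 0+5720+9·55·2=6710; k=2: 25740+0+9·52·2=26676 → min 6710 | M₂..M₄: k=2: 0+11960+55·52·115=340860; k=3: 5720+0+55·2·115=18370 → min 18370.
Length 4: M₁..M₄: k=1: 0+18370+9·55·115=75295; k=2: 25740+11960+9·52·115=91520; k=3: 6710+0+9·2·115=8780 → min 8780.
Optimal order: ((M₁ × (M₂ × M₃)) × M₄) with cost 8780.

8780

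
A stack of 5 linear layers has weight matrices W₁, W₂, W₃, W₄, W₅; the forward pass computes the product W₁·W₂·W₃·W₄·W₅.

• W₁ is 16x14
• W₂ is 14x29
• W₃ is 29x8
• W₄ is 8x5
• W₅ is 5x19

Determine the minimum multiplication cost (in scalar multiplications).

Adjacent pairs: W₁W₂ = 16·14·29 = 6496; W₂W₃ = 14·29·8 = 3248; W₃W₄ = 29·8·5 = 1160; W₄W₅ = 8·5·19 = 760.
Length 3: W₁..W₃: k=1: 0+3248+16·14·8=5040; k=2: 6496+0+16·29·8=10208 → min 5040 | W₂..W₄: k=2: 0+1160+14·29·5=3190; k=3: 3248+0+14·8·5=3808 → min 3190 | W₃..W₅: k=3: 0+760+29·8·19=5168; k=4: 1160+0+29·5·19=3915 → min 3915.
Length 4: W₁..W₄: k=1: 0+3190+16·14·5=4310; k=2: 6496+1160+16·29·5=9976; k=3: 5040+0+16·8·5=5680 → min 4310 | W₂..W₅: k=2: 0+3915+14·29·19=11629; k=3: 3248+760+14·8·19=6136; k=4: 3190+0+14·5·19=4520 → min 4520.
Length 5: W₁..W₅: k=1: 0+4520+16·14·19=8776; k=2: 6496+3915+16·29·19=19227; k=3: 5040+760+16·8·19=8232; k=4: 4310+0+16·5·19=5830 → min 5830.
Optimal order: ((W₁·(W₂·(W₃·W₄)))·W₅) with cost 5830.

5830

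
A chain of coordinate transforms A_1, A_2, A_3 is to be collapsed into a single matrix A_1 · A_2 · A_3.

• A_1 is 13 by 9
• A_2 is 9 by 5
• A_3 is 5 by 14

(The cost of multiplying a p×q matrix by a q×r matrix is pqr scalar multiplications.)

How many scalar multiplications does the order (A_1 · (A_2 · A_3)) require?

(A_2 · A_3): 9×5 by 5×14 → 9×14, cost 9·5·14 = 630
(A_1 · (A_2 · A_3)): 13×9 by 9×14 → 13×14, cost 13·9·14 = 1638; cumulative 2268
Total: 2268 scalar multiplications.

2268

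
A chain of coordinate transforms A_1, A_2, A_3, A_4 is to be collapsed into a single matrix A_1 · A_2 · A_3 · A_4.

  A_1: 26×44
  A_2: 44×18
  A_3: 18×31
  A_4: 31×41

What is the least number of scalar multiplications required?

62658

Adjacent pairs: A_1A_2 = 26·44·18 = 20592; A_2A_3 = 44·18·31 = 24552; A_3A_4 = 18·31·41 = 22878.
Length 3: A_1..A_3: k=1: 0+24552+26·44·31=60016; k=2: 20592+0+26·18·31=35100 → min 35100 | A_2..A_4: k=2: 0+22878+44·18·41=55350; k=3: 24552+0+44·31·41=80476 → min 55350.
Length 4: A_1..A_4: k=1: 0+55350+26·44·41=102254; k=2: 20592+22878+26·18·41=62658; k=3: 35100+0+26·31·41=68146 → min 62658.
Optimal order: ((A_1 · A_2) · (A_3 · A_4)) with cost 62658.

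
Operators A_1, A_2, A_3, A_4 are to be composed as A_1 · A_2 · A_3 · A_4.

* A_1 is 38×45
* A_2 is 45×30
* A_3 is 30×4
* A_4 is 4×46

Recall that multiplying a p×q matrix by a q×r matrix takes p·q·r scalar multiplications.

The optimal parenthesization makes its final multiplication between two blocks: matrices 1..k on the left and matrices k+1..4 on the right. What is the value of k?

Adjacent pairs: A_1A_2 = 38·45·30 = 51300; A_2A_3 = 45·30·4 = 5400; A_3A_4 = 30·4·46 = 5520.
Length 3: A_1..A_3: k=1: 0+5400+38·45·4=12240; k=2: 51300+0+38·30·4=55860 → min 12240 | A_2..A_4: k=2: 0+5520+45·30·46=67620; k=3: 5400+0+45·4·46=13680 → min 13680.
Top-level splits: k=1: (A_1..A_1)·(A_2..A_4) → 0+13680+38·45·46 = 92340; k=2: (A_1..A_2)·(A_3..A_4) → 51300+5520+38·30·46 = 109260; k=3: (A_1..A_3)·(A_4..A_4) → 12240+0+38·4·46 = 19232.
Best split is after A_3, i.e. k = 3.

3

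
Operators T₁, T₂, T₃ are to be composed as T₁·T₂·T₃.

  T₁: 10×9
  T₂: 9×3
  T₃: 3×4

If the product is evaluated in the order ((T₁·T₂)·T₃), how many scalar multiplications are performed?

390

(T₁·T₂): 10×9 by 9×3 → 10×3, cost 10·9·3 = 270
((T₁·T₂)·T₃): 10×3 by 3×4 → 10×4, cost 10·3·4 = 120; cumulative 390
Total: 390 scalar multiplications.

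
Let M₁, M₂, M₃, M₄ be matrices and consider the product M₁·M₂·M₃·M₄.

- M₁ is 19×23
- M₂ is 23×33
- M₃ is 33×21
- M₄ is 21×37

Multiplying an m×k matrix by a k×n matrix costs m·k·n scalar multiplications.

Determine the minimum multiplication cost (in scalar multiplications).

39879

Adjacent pairs: M₁M₂ = 19·23·33 = 14421; M₂M₃ = 23·33·21 = 15939; M₃M₄ = 33·21·37 = 25641.
Length 3: M₁..M₃: k=1: 0+15939+19·23·21=25116; k=2: 14421+0+19·33·21=27588 → min 25116 | M₂..M₄: k=2: 0+25641+23·33·37=53724; k=3: 15939+0+23·21·37=33810 → min 33810.
Length 4: M₁..M₄: k=1: 0+33810+19·23·37=49979; k=2: 14421+25641+19·33·37=63261; k=3: 25116+0+19·21·37=39879 → min 39879.
Optimal order: ((M₁·(M₂·M₃))·M₄) with cost 39879.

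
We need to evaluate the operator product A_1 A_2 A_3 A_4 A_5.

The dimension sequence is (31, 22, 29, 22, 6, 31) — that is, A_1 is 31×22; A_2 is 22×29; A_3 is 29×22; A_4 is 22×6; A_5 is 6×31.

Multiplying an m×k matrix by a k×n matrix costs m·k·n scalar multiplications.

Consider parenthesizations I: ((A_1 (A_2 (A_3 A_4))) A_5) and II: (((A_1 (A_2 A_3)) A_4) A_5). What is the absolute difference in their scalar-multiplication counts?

21384

Order I = ((A_1 (A_2 (A_3 A_4))) A_5): (A_3 A_4): 29×22 by 22×6 → 29×6, cost 29·22·6 = 3828; (A_2 (A_3 A_4)): 22×29 by 29×6 → 22×6, cost 22·29·6 = 3828; cumulative 7656; (A_1 (A_2 (A_3 A_4))): 31×22 by 22×6 → 31×6, cost 31·22·6 = 4092; cumulative 11748; ((A_1 (A_2 (A_3 A_4))) A_5): 31×6 by 6×31 → 31×31, cost 31·6·31 = 5766; cumulative 17514. Total 17514.
Order II = (((A_1 (A_2 A_3)) A_4) A_5): (A_2 A_3): 22×29 by 29×22 → 22×22, cost 22·29·22 = 14036; (A_1 (A_2 A_3)): 31×22 by 22×22 → 31×22, cost 31·22·22 = 15004; cumulative 29040; ((A_1 (A_2 A_3)) A_4): 31×22 by 22×6 → 31×6, cost 31·22·6 = 4092; cumulative 33132; (((A_1 (A_2 A_3)) A_4) A_5): 31×6 by 6×31 → 31×31, cost 31·6·31 = 5766; cumulative 38898. Total 38898.
Difference: |17514 − 38898| = 21384.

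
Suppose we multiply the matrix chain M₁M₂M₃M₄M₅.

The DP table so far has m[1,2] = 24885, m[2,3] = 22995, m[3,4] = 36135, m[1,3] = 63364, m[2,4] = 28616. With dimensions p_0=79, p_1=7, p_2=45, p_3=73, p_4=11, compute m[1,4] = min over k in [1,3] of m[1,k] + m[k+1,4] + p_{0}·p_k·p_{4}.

34699

m[1,4] = min over k∈[1,3] of m[1,k]+m[k+1,4]+p_{0}·p_k·p_{4}.
k=1: 0 + 28616 + 79·7·11 = 34699; k=2: 24885 + 36135 + 79·45·11 = 100125; k=3: 63364 + 0 + 79·73·11 = 126801.
Minimum: 34699 at k=1.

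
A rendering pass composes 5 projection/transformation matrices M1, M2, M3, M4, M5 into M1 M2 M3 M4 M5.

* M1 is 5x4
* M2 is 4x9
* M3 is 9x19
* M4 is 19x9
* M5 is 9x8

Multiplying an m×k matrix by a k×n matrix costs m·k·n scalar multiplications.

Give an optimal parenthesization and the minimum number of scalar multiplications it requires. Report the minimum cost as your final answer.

1816

Adjacent pairs: M1M2 = 5·4·9 = 180; M2M3 = 4·9·19 = 684; M3M4 = 9·19·9 = 1539; M4M5 = 19·9·8 = 1368.
Length 3: M1..M3: k=1: 0+684+5·4·19=1064; k=2: 180+0+5·9·19=1035 → min 1035 | M2..M4: k=2: 0+1539+4·9·9=1863; k=3: 684+0+4·19·9=1368 → min 1368 | M3..M5: k=3: 0+1368+9·19·8=2736; k=4: 1539+0+9·9·8=2187 → min 2187.
Length 4: M1..M4: k=1: 0+1368+5·4·9=1548; k=2: 180+1539+5·9·9=2124; k=3: 1035+0+5·19·9=1890 → min 1548 | M2..M5: k=2: 0+2187+4·9·8=2475; k=3: 684+1368+4·19·8=2660; k=4: 1368+0+4·9·8=1656 → min 1656.
Length 5: M1..M5: k=1: 0+1656+5·4·8=1816; k=2: 180+2187+5·9·8=2727; k=3: 1035+1368+5·19·8=3163; k=4: 1548+0+5·9·8=1908 → min 1816.
Optimal parenthesization: (M1 (((M2 M3) M4) M5)) with cost 1816.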